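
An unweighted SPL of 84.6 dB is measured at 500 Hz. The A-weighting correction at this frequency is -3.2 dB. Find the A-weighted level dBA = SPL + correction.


A-weighting table: 500 Hz -> -3.2 dB correction
SPL_A = SPL + correction = 84.6 + (-3.2) = 81.4 dBA


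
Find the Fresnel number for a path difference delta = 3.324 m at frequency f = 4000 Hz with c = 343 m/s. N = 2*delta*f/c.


N = 2*delta*f/c = 2*delta/lambda, where lambda = c/f
lambda = 343 / 4000 = 0.08575 m
N = 2 * 3.324 / 0.08575 = 77.528


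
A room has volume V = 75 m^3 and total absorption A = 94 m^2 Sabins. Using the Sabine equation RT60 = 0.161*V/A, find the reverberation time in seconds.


RT60 = 0.161 * 75 / 94 = 0.12846 s


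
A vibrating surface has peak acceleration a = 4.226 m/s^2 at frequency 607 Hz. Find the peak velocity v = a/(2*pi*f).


omega = 2*pi*f = 2*pi*607 = 3813.89 rad/s
v = a / omega = 4.226 / 3813.89 = 0.0011081 m/s


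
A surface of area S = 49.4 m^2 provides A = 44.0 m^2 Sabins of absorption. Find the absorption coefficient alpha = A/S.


Absorption coefficient = absorbed power / incident power
alpha = A / S = 44.0 / 49.4 = 0.89069


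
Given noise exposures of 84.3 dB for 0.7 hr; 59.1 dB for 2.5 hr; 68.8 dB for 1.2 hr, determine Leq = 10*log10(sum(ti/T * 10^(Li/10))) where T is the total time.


T_total = 0.7 + 2.5 + 1.2 = 4.4 hr
(0.7/4.4) * 10^(84.3/10) = 4.28199e+07
(2.5/4.4) * 10^(59.1/10) = 461836
(1.2/4.4) * 10^(68.8/10) = 2.06885e+06
Sum = 4.28199e+07 + 461836 + 2.06885e+06 = 4.53506e+07
Leq = 10*log10(4.53506e+07) = 76.566 dB


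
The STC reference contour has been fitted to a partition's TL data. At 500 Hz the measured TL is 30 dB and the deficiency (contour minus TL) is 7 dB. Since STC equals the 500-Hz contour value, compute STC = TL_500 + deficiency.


By ASTM E413, STC = value of the fitted reference contour at 500 Hz.
Contour value at 500 Hz = TL_500 + deficiency = 30 + 7 = 37
STC = 37


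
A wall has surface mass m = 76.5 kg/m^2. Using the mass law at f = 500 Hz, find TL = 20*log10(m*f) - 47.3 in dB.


m * f = 76.5 * 500 = 38250
20*log10(38250) = 91.6526 dB
TL = 91.6526 - 47.3 = 44.353 dB


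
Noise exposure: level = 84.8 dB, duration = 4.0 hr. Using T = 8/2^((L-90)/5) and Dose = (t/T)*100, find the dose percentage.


T_allowed = 8 / 2^((84.8 - 90)/5) = 16.4498 hr
Dose = 4.0 / 16.4498 * 100 = 24.316 %


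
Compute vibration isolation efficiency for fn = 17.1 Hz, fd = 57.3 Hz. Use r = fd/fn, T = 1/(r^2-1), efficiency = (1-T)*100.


r = 57.3 / 17.1 = 3.35088
r^2 - 1 = 3.35088^2 - 1 = 10.2284
T = 1/10.2284 = 0.097767
Efficiency = (1 - 0.097767)*100 = 90.223 %


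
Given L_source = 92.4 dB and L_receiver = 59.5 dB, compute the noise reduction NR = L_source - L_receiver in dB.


NR = L_source - L_receiver (difference between source and receiving room levels)
NR = 92.4 - 59.5 = 32.9 dB


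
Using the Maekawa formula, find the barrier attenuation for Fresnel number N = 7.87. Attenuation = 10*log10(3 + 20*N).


3 + 20*N = 3 + 20*7.87 = 160.4
Att = 10*log10(160.4) = 22.052 dB


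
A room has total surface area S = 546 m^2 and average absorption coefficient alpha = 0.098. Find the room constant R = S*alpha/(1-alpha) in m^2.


R = 546 * 0.098 / (1 - 0.098) = 59.322 m^2


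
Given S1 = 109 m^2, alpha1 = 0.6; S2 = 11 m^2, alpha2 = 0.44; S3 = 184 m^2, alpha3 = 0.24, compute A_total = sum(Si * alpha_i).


109 * 0.6 = 65.4
11 * 0.44 = 4.84
184 * 0.24 = 44.16
A_total = 65.4 + 4.84 + 44.16 = 114.4 m^2


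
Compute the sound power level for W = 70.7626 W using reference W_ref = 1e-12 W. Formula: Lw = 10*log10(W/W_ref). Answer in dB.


W / W_ref = 70.7626 / 1e-12 = 7.07626e+13
Lw = 10 * log10(7.07626e+13) = 138.5 dB


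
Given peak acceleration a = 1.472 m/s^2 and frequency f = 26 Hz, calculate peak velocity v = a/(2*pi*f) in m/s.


omega = 2*pi*f = 2*pi*26 = 163.363 rad/s
v = a / omega = 1.472 / 163.363 = 0.0090106 m/s


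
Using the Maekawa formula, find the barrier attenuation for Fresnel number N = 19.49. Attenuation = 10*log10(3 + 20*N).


3 + 20*N = 3 + 20*19.49 = 392.8
Att = 10*log10(392.8) = 25.942 dB


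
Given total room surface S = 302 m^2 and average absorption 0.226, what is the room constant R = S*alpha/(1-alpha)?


R = 302 * 0.226 / (1 - 0.226) = 88.181 m^2


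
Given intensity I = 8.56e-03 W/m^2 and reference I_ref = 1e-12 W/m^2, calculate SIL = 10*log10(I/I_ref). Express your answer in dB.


I / I_ref = 8.56e-03 / 1e-12 = 8.56e+09
SIL = 10 * log10(8.56e+09) = 99.325 dB


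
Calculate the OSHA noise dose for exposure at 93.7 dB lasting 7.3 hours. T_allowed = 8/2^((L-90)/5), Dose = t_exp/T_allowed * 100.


T_allowed = 8 / 2^((93.7 - 90)/5) = 4.78991 hr
Dose = 7.3 / 4.78991 * 100 = 152.4 %


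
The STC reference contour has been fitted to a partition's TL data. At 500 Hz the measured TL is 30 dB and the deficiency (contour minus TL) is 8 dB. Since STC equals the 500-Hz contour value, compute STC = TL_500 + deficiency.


By ASTM E413, STC = value of the fitted reference contour at 500 Hz.
Contour value at 500 Hz = TL_500 + deficiency = 30 + 8 = 38
STC = 38


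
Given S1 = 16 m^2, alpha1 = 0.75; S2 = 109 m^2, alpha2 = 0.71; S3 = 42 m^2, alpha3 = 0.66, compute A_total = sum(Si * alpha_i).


16 * 0.75 = 12
109 * 0.71 = 77.39
42 * 0.66 = 27.72
A_total = 12 + 77.39 + 27.72 = 117.11 m^2


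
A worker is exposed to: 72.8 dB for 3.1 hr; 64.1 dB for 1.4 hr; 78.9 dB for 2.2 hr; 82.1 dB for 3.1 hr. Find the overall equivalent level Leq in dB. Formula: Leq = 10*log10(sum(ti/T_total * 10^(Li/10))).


T_total = 3.1 + 1.4 + 2.2 + 3.1 = 9.8 hr
(3.1/9.8) * 10^(72.8/10) = 6.02748e+06
(1.4/9.8) * 10^(64.1/10) = 367199
(2.2/9.8) * 10^(78.9/10) = 1.7426e+07
(3.1/9.8) * 10^(82.1/10) = 5.13022e+07
Sum = 6.02748e+06 + 367199 + 1.7426e+07 + 5.13022e+07 = 7.51229e+07
Leq = 10*log10(7.51229e+07) = 78.758 dB


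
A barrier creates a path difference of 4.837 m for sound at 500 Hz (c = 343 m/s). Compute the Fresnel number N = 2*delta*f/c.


N = 2*delta*f/c = 2*delta/lambda, where lambda = c/f
lambda = 343 / 500 = 0.686 m
N = 2 * 4.837 / 0.686 = 14.102


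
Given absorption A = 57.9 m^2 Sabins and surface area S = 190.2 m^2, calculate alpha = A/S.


Absorption coefficient = absorbed power / incident power
alpha = A / S = 57.9 / 190.2 = 0.30442


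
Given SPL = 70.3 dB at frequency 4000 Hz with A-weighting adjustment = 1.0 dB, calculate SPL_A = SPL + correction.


A-weighting table: 4000 Hz -> 1.0 dB correction
SPL_A = SPL + correction = 70.3 + (1.0) = 71.3 dBA


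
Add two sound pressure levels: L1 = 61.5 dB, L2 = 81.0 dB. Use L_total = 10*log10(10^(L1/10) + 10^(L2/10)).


10^(61.5/10) = 1.41254e+06
10^(81.0/10) = 1.25893e+08
Sum = 1.41254e+06 + 1.25893e+08 = 1.27306e+08
L_total = 10*log10(1.27306e+08) = 81.048 dB


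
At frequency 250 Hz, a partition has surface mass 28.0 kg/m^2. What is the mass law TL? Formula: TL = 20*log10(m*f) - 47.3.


m * f = 28.0 * 250 = 7000
20*log10(7000) = 76.902 dB
TL = 76.902 - 47.3 = 29.602 dB


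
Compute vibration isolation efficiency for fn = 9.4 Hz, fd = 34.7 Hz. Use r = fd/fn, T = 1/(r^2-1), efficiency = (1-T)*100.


r = 34.7 / 9.4 = 3.69149
r^2 - 1 = 3.69149^2 - 1 = 12.6271
T = 1/12.6271 = 0.0791947
Efficiency = (1 - 0.0791947)*100 = 92.081 %


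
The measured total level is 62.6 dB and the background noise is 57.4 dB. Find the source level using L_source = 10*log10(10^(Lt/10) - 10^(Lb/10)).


10^(62.6/10) = 1.8197e+06
10^(57.4/10) = 549541
Difference = 1.8197e+06 - 549541 = 1.27016e+06
L_source = 10*log10(1.27016e+06) = 61.039 dB


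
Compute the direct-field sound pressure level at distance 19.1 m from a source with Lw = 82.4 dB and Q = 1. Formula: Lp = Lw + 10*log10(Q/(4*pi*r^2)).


4*pi*r^2 = 4*pi*19.1^2 = 4584.34 m^2
Q / (4*pi*r^2) = 1 / 4584.34 = 0.000218134
Lp = 82.4 + 10*log10(0.000218134) = 45.787 dB


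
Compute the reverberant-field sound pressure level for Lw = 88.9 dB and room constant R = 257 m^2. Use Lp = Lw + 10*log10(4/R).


4/R = 4/257 = 0.0155642
Lp = 88.9 + 10*log10(0.0155642) = 70.821 dB


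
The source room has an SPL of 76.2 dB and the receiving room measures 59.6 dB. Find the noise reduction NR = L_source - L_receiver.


NR = L_source - L_receiver (difference between source and receiving room levels)
NR = 76.2 - 59.6 = 16.6 dB


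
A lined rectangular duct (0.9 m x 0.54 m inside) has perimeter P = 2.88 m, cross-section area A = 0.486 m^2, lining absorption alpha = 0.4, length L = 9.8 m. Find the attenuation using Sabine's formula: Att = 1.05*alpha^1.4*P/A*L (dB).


alpha^1.4 = 0.4^1.4 = 0.277258
Attenuation rate = 1.05 * alpha^1.4 * P / A
= 1.05 * 0.277258 * 2.88 / 0.486 = 1.72516 dB/m
Total Att = 1.72516 * 9.8 = 16.907 dB


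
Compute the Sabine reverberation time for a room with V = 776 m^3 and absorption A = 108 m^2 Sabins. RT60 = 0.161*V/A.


RT60 = 0.161 * 776 / 108 = 1.1568 s


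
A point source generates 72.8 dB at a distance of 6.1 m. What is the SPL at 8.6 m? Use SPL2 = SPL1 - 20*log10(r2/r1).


r2/r1 = 8.6/6.1 = 1.40984
Correction = 20*log10(1.40984) = 2.9834 dB
SPL2 = 72.8 - 2.9834 = 69.817 dB


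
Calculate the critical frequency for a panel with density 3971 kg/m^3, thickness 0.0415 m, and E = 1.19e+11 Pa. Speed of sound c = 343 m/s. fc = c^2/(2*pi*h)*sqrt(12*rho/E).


12*rho/E = 12*3971/1.19e+11 = 4.00437e-07
sqrt(12*rho/E) = sqrt(4.00437e-07) = 0.000632801
c^2/(2*pi*h) = 343^2/(2*pi*0.0415) = 451191
fc = 451191 * 0.000632801 = 285.51 Hz


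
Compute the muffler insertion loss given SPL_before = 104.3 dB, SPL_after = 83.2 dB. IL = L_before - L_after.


Insertion loss = SPL without muffler - SPL with muffler
IL = 104.3 - 83.2 = 21.1 dB


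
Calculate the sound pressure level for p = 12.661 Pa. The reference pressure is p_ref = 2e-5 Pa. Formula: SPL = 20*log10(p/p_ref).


p / p_ref = 12.661 / 2e-5 = 633050
SPL = 20 * log10(633050) = 116.03 dB


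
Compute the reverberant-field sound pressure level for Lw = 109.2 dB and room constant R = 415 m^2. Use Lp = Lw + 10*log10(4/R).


4/R = 4/415 = 0.00963855
Lp = 109.2 + 10*log10(0.00963855) = 89.04 dB


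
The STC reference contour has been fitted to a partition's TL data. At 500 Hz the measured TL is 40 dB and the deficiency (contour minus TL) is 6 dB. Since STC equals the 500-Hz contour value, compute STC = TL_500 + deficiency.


By ASTM E413, STC = value of the fitted reference contour at 500 Hz.
Contour value at 500 Hz = TL_500 + deficiency = 40 + 6 = 46
STC = 46


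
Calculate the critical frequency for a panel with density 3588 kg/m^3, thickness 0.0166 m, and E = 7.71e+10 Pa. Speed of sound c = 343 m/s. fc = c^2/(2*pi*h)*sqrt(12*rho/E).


12*rho/E = 12*3588/7.71e+10 = 5.58444e-07
sqrt(12*rho/E) = sqrt(5.58444e-07) = 0.000747291
c^2/(2*pi*h) = 343^2/(2*pi*0.0166) = 1.12798e+06
fc = 1.12798e+06 * 0.000747291 = 842.93 Hz


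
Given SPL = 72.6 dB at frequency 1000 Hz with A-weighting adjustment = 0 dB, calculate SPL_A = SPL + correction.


A-weighting table: 1000 Hz -> 0 dB correction
SPL_A = SPL + correction = 72.6 + (0) = 72.6 dBA


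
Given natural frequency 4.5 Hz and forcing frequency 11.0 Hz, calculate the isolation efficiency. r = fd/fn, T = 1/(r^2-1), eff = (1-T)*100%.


r = 11.0 / 4.5 = 2.44444
r^2 - 1 = 2.44444^2 - 1 = 4.97529
T = 1/4.97529 = 0.200993
Efficiency = (1 - 0.200993)*100 = 79.901 %


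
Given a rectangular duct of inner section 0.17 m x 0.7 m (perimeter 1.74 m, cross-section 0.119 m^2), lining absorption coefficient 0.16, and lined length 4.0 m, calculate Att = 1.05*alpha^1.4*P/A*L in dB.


alpha^1.4 = 0.16^1.4 = 0.076872
Attenuation rate = 1.05 * alpha^1.4 * P / A
= 1.05 * 0.076872 * 1.74 / 0.119 = 1.18021 dB/m
Total Att = 1.18021 * 4.0 = 4.7208 dB


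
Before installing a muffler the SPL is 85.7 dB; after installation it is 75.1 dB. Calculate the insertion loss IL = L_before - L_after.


Insertion loss = SPL without muffler - SPL with muffler
IL = 85.7 - 75.1 = 10.6 dB


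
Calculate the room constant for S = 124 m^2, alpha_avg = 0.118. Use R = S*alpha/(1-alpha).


R = 124 * 0.118 / (1 - 0.118) = 16.59 m^2


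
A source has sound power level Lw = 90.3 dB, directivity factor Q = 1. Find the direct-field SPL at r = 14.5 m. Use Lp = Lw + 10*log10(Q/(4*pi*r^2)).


4*pi*r^2 = 4*pi*14.5^2 = 2642.08 m^2
Q / (4*pi*r^2) = 1 / 2642.08 = 0.00037849
Lp = 90.3 + 10*log10(0.00037849) = 56.081 dB


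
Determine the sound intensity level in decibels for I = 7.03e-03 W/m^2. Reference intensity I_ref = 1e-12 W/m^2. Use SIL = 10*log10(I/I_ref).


I / I_ref = 7.03e-03 / 1e-12 = 7.03e+09
SIL = 10 * log10(7.03e+09) = 98.47 dB


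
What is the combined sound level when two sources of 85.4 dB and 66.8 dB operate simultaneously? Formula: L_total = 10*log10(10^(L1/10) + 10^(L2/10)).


10^(85.4/10) = 3.46737e+08
10^(66.8/10) = 4.7863e+06
Sum = 3.46737e+08 + 4.7863e+06 = 3.51523e+08
L_total = 10*log10(3.51523e+08) = 85.46 dB


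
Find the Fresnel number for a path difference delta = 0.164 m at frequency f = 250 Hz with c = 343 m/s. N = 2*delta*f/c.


N = 2*delta*f/c = 2*delta/lambda, where lambda = c/f
lambda = 343 / 250 = 1.372 m
N = 2 * 0.164 / 1.372 = 0.23907


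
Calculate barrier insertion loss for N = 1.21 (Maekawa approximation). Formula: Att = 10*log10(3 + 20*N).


3 + 20*N = 3 + 20*1.21 = 27.2
Att = 10*log10(27.2) = 14.346 dB


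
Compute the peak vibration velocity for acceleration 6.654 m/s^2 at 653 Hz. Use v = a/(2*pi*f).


omega = 2*pi*f = 2*pi*653 = 4102.92 rad/s
v = a / omega = 6.654 / 4102.92 = 0.0016218 m/s


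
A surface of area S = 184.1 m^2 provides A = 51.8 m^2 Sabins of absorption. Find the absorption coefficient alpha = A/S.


Absorption coefficient = absorbed power / incident power
alpha = A / S = 51.8 / 184.1 = 0.28137


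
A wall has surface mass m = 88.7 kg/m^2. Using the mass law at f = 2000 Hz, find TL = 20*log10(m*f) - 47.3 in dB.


m * f = 88.7 * 2000 = 177400
20*log10(177400) = 104.979 dB
TL = 104.979 - 47.3 = 57.679 dB


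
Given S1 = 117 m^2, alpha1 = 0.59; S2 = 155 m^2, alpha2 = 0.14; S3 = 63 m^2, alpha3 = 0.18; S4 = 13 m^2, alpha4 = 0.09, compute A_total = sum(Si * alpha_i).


117 * 0.59 = 69.03
155 * 0.14 = 21.7
63 * 0.18 = 11.34
13 * 0.09 = 1.17
A_total = 69.03 + 21.7 + 11.34 + 1.17 = 103.24 m^2


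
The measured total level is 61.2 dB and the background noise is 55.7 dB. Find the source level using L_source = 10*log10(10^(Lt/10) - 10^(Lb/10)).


10^(61.2/10) = 1.31826e+06
10^(55.7/10) = 371535
Difference = 1.31826e+06 - 371535 = 946725
L_source = 10*log10(946725) = 59.762 dB


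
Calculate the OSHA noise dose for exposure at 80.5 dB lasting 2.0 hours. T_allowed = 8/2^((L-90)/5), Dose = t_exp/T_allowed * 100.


T_allowed = 8 / 2^((80.5 - 90)/5) = 29.8571 hr
Dose = 2.0 / 29.8571 * 100 = 6.6986 %


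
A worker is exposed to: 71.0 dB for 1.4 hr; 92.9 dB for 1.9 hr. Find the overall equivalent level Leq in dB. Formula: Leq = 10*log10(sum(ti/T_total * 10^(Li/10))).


T_total = 1.4 + 1.9 = 3.3 hr
(1.4/3.3) * 10^(71.0/10) = 5.3409e+06
(1.9/3.3) * 10^(92.9/10) = 1.12264e+09
Sum = 5.3409e+06 + 1.12264e+09 = 1.12798e+09
Leq = 10*log10(1.12798e+09) = 90.523 dB


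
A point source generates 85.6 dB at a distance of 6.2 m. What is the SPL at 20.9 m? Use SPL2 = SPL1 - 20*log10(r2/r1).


r2/r1 = 20.9/6.2 = 3.37097
Correction = 20*log10(3.37097) = 10.5551 dB
SPL2 = 85.6 - 10.5551 = 75.045 dB


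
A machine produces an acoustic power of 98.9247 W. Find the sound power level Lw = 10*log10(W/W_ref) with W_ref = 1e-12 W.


W / W_ref = 98.9247 / 1e-12 = 9.89247e+13
Lw = 10 * log10(9.89247e+13) = 139.95 dB


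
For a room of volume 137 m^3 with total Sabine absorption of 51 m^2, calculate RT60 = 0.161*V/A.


RT60 = 0.161 * 137 / 51 = 0.43249 s


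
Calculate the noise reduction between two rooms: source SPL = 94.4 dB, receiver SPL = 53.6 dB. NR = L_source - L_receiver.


NR = L_source - L_receiver (difference between source and receiving room levels)
NR = 94.4 - 53.6 = 40.8 dB


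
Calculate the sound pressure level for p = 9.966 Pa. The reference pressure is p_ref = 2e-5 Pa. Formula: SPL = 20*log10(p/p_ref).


p / p_ref = 9.966 / 2e-5 = 498300
SPL = 20 * log10(498300) = 113.95 dB


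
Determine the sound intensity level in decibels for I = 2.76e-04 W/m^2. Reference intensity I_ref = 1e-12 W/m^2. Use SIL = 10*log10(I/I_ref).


I / I_ref = 2.76e-04 / 1e-12 = 2.76e+08
SIL = 10 * log10(2.76e+08) = 84.409 dB


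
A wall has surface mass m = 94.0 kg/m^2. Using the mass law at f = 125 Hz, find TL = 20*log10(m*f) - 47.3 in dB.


m * f = 94.0 * 125 = 11750
20*log10(11750) = 81.4008 dB
TL = 81.4008 - 47.3 = 34.101 dB


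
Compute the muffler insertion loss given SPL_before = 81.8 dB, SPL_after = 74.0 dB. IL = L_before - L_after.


Insertion loss = SPL without muffler - SPL with muffler
IL = 81.8 - 74.0 = 7.8 dB


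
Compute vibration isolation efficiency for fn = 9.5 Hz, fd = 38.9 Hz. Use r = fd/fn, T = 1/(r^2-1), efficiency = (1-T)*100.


r = 38.9 / 9.5 = 4.09474
r^2 - 1 = 4.09474^2 - 1 = 15.7669
T = 1/15.7669 = 0.063424
Efficiency = (1 - 0.063424)*100 = 93.658 %


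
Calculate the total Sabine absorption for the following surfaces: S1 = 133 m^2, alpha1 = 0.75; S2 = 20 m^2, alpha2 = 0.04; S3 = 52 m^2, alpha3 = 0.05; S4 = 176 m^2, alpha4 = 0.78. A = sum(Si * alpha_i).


133 * 0.75 = 99.75
20 * 0.04 = 0.8
52 * 0.05 = 2.6
176 * 0.78 = 137.28
A_total = 99.75 + 0.8 + 2.6 + 137.28 = 240.43 m^2


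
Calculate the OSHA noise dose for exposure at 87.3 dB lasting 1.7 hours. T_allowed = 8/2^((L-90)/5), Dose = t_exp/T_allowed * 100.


T_allowed = 8 / 2^((87.3 - 90)/5) = 11.6318 hr
Dose = 1.7 / 11.6318 * 100 = 14.615 %


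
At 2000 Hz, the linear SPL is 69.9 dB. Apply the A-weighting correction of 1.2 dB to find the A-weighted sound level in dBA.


A-weighting table: 2000 Hz -> 1.2 dB correction
SPL_A = SPL + correction = 69.9 + (1.2) = 71.1 dBA


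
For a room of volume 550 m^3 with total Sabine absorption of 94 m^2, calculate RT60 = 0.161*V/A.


RT60 = 0.161 * 550 / 94 = 0.94202 s


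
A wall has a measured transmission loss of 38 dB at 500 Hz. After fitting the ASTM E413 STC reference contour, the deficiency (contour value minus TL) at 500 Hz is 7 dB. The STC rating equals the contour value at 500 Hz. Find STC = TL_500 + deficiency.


By ASTM E413, STC = value of the fitted reference contour at 500 Hz.
Contour value at 500 Hz = TL_500 + deficiency = 38 + 7 = 45
STC = 45


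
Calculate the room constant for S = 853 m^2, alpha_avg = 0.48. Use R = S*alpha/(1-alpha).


R = 853 * 0.48 / (1 - 0.48) = 787.38 m^2


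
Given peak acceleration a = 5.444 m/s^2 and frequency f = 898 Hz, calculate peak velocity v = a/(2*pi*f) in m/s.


omega = 2*pi*f = 2*pi*898 = 5642.3 rad/s
v = a / omega = 5.444 / 5642.3 = 0.00096485 m/s


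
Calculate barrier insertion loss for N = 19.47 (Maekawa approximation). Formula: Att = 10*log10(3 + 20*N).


3 + 20*N = 3 + 20*19.47 = 392.4
Att = 10*log10(392.4) = 25.937 dB


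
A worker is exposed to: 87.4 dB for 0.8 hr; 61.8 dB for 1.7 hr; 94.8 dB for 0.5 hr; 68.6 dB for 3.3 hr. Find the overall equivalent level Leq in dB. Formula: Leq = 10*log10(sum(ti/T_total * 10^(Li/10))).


T_total = 0.8 + 1.7 + 0.5 + 3.3 = 6.3 hr
(0.8/6.3) * 10^(87.4/10) = 6.9783e+07
(1.7/6.3) * 10^(61.8/10) = 408421
(0.5/6.3) * 10^(94.8/10) = 2.39679e+08
(3.3/6.3) * 10^(68.6/10) = 3.79466e+06
Sum = 6.9783e+07 + 408421 + 2.39679e+08 + 3.79466e+06 = 3.13665e+08
Leq = 10*log10(3.13665e+08) = 84.965 dB


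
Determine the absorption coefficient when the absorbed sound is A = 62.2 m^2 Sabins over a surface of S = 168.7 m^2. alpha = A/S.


Absorption coefficient = absorbed power / incident power
alpha = A / S = 62.2 / 168.7 = 0.3687


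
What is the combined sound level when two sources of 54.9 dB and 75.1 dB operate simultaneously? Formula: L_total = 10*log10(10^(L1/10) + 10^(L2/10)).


10^(54.9/10) = 309030
10^(75.1/10) = 3.23594e+07
Sum = 309030 + 3.23594e+07 = 3.26684e+07
L_total = 10*log10(3.26684e+07) = 75.141 dB


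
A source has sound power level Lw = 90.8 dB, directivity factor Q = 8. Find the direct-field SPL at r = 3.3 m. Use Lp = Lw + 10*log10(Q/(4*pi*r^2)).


4*pi*r^2 = 4*pi*3.3^2 = 136.848 m^2
Q / (4*pi*r^2) = 8 / 136.848 = 0.058459
Lp = 90.8 + 10*log10(0.058459) = 78.469 dB


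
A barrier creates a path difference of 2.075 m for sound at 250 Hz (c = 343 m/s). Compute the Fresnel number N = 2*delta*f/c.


N = 2*delta*f/c = 2*delta/lambda, where lambda = c/f
lambda = 343 / 250 = 1.372 m
N = 2 * 2.075 / 1.372 = 3.0248


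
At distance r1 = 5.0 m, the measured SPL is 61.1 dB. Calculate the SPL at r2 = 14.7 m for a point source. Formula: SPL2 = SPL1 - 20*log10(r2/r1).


r2/r1 = 14.7/5.0 = 2.94
Correction = 20*log10(2.94) = 9.36695 dB
SPL2 = 61.1 - 9.36695 = 51.733 dB


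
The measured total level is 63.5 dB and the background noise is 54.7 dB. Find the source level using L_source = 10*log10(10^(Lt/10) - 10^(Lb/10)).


10^(63.5/10) = 2.23872e+06
10^(54.7/10) = 295121
Difference = 2.23872e+06 - 295121 = 1.9436e+06
L_source = 10*log10(1.9436e+06) = 62.886 dB


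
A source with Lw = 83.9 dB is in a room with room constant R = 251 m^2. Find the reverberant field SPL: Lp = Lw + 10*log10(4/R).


4/R = 4/251 = 0.0159363
Lp = 83.9 + 10*log10(0.0159363) = 65.924 dB


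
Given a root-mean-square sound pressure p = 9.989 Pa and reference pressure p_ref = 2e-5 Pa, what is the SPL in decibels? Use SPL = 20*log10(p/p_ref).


p / p_ref = 9.989 / 2e-5 = 499450
SPL = 20 * log10(499450) = 113.97 dB


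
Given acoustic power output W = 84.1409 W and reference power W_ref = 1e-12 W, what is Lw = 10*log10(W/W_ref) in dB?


W / W_ref = 84.1409 / 1e-12 = 8.41409e+13
Lw = 10 * log10(8.41409e+13) = 139.25 dB


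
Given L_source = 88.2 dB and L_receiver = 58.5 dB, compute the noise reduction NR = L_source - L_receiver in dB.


NR = L_source - L_receiver (difference between source and receiving room levels)
NR = 88.2 - 58.5 = 29.7 dB


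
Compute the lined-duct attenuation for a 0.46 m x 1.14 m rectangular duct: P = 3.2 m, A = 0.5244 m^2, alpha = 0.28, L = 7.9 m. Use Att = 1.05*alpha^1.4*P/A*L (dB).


alpha^1.4 = 0.28^1.4 = 0.168276
Attenuation rate = 1.05 * alpha^1.4 * P / A
= 1.05 * 0.168276 * 3.2 / 0.5244 = 1.0782 dB/m
Total Att = 1.0782 * 7.9 = 8.5178 dB


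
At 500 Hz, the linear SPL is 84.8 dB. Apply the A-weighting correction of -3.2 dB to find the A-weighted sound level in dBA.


A-weighting table: 500 Hz -> -3.2 dB correction
SPL_A = SPL + correction = 84.8 + (-3.2) = 81.6 dBA


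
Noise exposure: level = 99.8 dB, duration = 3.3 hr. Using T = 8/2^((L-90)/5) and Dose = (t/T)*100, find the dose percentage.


T_allowed = 8 / 2^((99.8 - 90)/5) = 2.05623 hr
Dose = 3.3 / 2.05623 * 100 = 160.49 %


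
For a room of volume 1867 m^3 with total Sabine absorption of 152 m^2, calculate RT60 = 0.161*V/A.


RT60 = 0.161 * 1867 / 152 = 1.9775 s


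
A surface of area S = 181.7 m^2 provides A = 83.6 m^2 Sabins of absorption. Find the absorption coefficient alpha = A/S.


Absorption coefficient = absorbed power / incident power
alpha = A / S = 83.6 / 181.7 = 0.4601


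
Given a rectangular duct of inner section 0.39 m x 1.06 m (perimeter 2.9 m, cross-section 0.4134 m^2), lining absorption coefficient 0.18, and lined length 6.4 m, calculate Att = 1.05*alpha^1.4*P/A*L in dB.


alpha^1.4 = 0.18^1.4 = 0.0906529
Attenuation rate = 1.05 * alpha^1.4 * P / A
= 1.05 * 0.0906529 * 2.9 / 0.4134 = 0.667726 dB/m
Total Att = 0.667726 * 6.4 = 4.2734 dB


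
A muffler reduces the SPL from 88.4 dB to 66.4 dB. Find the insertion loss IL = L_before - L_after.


Insertion loss = SPL without muffler - SPL with muffler
IL = 88.4 - 66.4 = 22 dB


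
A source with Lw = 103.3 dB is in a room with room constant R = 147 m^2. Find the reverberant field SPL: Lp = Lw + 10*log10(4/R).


4/R = 4/147 = 0.0272109
Lp = 103.3 + 10*log10(0.0272109) = 87.647 dB


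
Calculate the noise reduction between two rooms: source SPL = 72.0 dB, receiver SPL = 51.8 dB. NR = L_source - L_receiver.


NR = L_source - L_receiver (difference between source and receiving room levels)
NR = 72.0 - 51.8 = 20.2 dB


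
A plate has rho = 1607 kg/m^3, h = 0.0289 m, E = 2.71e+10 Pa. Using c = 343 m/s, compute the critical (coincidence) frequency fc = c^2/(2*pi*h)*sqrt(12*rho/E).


12*rho/E = 12*1607/2.71e+10 = 7.11587e-07
sqrt(12*rho/E) = sqrt(7.11587e-07) = 0.000843556
c^2/(2*pi*h) = 343^2/(2*pi*0.0289) = 647904
fc = 647904 * 0.000843556 = 546.54 Hz


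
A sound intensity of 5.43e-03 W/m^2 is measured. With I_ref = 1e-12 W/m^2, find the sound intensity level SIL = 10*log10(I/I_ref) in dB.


I / I_ref = 5.43e-03 / 1e-12 = 5.43e+09
SIL = 10 * log10(5.43e+09) = 97.348 dB


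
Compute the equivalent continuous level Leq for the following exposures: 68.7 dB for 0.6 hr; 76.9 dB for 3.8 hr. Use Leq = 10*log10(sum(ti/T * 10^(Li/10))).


T_total = 0.6 + 3.8 = 4.4 hr
(0.6/4.4) * 10^(68.7/10) = 1.01088e+06
(3.8/4.4) * 10^(76.9/10) = 4.22991e+07
Sum = 1.01088e+06 + 4.22991e+07 = 4.331e+07
Leq = 10*log10(4.331e+07) = 76.366 dB


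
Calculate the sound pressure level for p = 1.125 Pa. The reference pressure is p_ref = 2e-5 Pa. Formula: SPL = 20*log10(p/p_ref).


p / p_ref = 1.125 / 2e-5 = 56250
SPL = 20 * log10(56250) = 95.002 dB


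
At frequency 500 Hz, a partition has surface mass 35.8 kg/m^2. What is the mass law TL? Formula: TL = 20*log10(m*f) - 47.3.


m * f = 35.8 * 500 = 17900
20*log10(17900) = 85.0571 dB
TL = 85.0571 - 47.3 = 37.757 dB


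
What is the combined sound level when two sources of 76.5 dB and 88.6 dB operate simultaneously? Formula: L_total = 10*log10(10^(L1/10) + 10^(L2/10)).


10^(76.5/10) = 4.46684e+07
10^(88.6/10) = 7.24436e+08
Sum = 4.46684e+07 + 7.24436e+08 = 7.69104e+08
L_total = 10*log10(7.69104e+08) = 88.86 dB


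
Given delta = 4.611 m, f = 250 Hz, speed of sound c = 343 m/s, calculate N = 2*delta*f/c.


N = 2*delta*f/c = 2*delta/lambda, where lambda = c/f
lambda = 343 / 250 = 1.372 m
N = 2 * 4.611 / 1.372 = 6.7216


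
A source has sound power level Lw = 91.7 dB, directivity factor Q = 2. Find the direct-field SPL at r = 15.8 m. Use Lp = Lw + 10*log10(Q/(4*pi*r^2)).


4*pi*r^2 = 4*pi*15.8^2 = 3137.07 m^2
Q / (4*pi*r^2) = 2 / 3137.07 = 0.000637538
Lp = 91.7 + 10*log10(0.000637538) = 59.745 dB


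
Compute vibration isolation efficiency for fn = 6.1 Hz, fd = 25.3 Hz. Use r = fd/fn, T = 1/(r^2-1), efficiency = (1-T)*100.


r = 25.3 / 6.1 = 4.14754
r^2 - 1 = 4.14754^2 - 1 = 16.2021
T = 1/16.2021 = 0.0617204
Efficiency = (1 - 0.0617204)*100 = 93.828 %


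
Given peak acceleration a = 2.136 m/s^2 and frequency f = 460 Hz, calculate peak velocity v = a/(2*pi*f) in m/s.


omega = 2*pi*f = 2*pi*460 = 2890.27 rad/s
v = a / omega = 2.136 / 2890.27 = 0.00073903 m/s


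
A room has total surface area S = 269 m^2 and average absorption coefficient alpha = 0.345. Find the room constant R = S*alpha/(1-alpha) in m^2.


R = 269 * 0.345 / (1 - 0.345) = 141.69 m^2


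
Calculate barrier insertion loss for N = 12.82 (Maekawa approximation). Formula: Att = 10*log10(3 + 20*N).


3 + 20*N = 3 + 20*12.82 = 259.4
Att = 10*log10(259.4) = 24.14 dB


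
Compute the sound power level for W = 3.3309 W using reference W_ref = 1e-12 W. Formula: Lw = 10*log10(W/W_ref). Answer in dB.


W / W_ref = 3.3309 / 1e-12 = 3.3309e+12
Lw = 10 * log10(3.3309e+12) = 125.23 dB


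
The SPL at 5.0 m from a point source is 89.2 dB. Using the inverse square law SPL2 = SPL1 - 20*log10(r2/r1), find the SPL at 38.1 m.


r2/r1 = 38.1/5.0 = 7.62
Correction = 20*log10(7.62) = 17.6391 dB
SPL2 = 89.2 - 17.6391 = 71.561 dB


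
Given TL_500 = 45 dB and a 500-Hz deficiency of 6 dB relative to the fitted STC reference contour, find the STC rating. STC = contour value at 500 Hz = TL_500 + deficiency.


By ASTM E413, STC = value of the fitted reference contour at 500 Hz.
Contour value at 500 Hz = TL_500 + deficiency = 45 + 6 = 51
STC = 51


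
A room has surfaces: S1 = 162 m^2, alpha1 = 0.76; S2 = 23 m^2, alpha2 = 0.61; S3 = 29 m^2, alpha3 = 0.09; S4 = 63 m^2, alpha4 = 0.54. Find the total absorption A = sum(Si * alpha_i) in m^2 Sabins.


162 * 0.76 = 123.12
23 * 0.61 = 14.03
29 * 0.09 = 2.61
63 * 0.54 = 34.02
A_total = 123.12 + 14.03 + 2.61 + 34.02 = 173.78 m^2


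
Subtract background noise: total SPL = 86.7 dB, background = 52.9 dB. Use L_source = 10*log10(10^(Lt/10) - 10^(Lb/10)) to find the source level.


10^(86.7/10) = 4.67735e+08
10^(52.9/10) = 194984
Difference = 4.67735e+08 - 194984 = 4.6754e+08
L_source = 10*log10(4.6754e+08) = 86.698 dB


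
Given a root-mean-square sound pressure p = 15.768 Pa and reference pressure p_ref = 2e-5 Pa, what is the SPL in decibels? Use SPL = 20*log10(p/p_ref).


p / p_ref = 15.768 / 2e-5 = 788400
SPL = 20 * log10(788400) = 117.93 dB


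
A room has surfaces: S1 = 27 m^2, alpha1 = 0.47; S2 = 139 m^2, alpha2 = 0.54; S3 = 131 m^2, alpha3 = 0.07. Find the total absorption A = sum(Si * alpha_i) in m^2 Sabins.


27 * 0.47 = 12.69
139 * 0.54 = 75.06
131 * 0.07 = 9.17
A_total = 12.69 + 75.06 + 9.17 = 96.92 m^2


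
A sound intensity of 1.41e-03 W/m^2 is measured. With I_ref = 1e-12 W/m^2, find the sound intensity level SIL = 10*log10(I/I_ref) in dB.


I / I_ref = 1.41e-03 / 1e-12 = 1.41e+09
SIL = 10 * log10(1.41e+09) = 91.492 dB


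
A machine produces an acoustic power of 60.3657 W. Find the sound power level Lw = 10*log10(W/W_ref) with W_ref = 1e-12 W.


W / W_ref = 60.3657 / 1e-12 = 6.03657e+13
Lw = 10 * log10(6.03657e+13) = 137.81 dB


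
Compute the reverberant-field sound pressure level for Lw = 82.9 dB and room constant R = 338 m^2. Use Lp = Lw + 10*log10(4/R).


4/R = 4/338 = 0.0118343
Lp = 82.9 + 10*log10(0.0118343) = 63.631 dB


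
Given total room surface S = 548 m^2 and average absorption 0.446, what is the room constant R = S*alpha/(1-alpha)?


R = 548 * 0.446 / (1 - 0.446) = 441.17 m^2


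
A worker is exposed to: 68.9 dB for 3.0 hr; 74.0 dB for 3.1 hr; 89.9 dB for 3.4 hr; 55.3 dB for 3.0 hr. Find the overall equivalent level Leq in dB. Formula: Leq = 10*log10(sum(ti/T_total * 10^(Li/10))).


T_total = 3.0 + 3.1 + 3.4 + 3.0 = 12.5 hr
(3.0/12.5) * 10^(68.9/10) = 1.86299e+06
(3.1/12.5) * 10^(74.0/10) = 6.22948e+06
(3.4/12.5) * 10^(89.9/10) = 2.65809e+08
(3.0/12.5) * 10^(55.3/10) = 81322.6
Sum = 1.86299e+06 + 6.22948e+06 + 2.65809e+08 + 81322.6 = 2.73983e+08
Leq = 10*log10(2.73983e+08) = 84.377 dB


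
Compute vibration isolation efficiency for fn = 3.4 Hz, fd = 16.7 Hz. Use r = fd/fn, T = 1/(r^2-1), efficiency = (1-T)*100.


r = 16.7 / 3.4 = 4.91176
r^2 - 1 = 4.91176^2 - 1 = 23.1254
T = 1/23.1254 = 0.0432425
Efficiency = (1 - 0.0432425)*100 = 95.676 %


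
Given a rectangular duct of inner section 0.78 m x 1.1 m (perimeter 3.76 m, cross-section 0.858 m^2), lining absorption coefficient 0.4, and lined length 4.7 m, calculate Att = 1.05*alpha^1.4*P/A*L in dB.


alpha^1.4 = 0.4^1.4 = 0.277258
Attenuation rate = 1.05 * alpha^1.4 * P / A
= 1.05 * 0.277258 * 3.76 / 0.858 = 1.27577 dB/m
Total Att = 1.27577 * 4.7 = 5.9961 dB


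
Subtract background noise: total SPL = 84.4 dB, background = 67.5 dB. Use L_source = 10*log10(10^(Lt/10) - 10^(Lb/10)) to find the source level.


10^(84.4/10) = 2.75423e+08
10^(67.5/10) = 5.62341e+06
Difference = 2.75423e+08 - 5.62341e+06 = 2.698e+08
L_source = 10*log10(2.698e+08) = 84.31 dB


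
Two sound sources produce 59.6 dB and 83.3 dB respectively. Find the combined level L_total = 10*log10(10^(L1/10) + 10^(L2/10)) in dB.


10^(59.6/10) = 912011
10^(83.3/10) = 2.13796e+08
Sum = 912011 + 2.13796e+08 = 2.14708e+08
L_total = 10*log10(2.14708e+08) = 83.318 dB


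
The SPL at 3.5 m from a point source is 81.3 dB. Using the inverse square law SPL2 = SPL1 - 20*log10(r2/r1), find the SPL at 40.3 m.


r2/r1 = 40.3/3.5 = 11.5143
Correction = 20*log10(11.5143) = 21.2248 dB
SPL2 = 81.3 - 21.2248 = 60.075 dB


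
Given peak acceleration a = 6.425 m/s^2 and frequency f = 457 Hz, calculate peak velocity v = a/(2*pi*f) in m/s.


omega = 2*pi*f = 2*pi*457 = 2871.42 rad/s
v = a / omega = 6.425 / 2871.42 = 0.0022376 m/s


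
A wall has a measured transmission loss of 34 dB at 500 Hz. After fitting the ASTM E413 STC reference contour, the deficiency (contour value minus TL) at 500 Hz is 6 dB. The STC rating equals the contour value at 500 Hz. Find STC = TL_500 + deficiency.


By ASTM E413, STC = value of the fitted reference contour at 500 Hz.
Contour value at 500 Hz = TL_500 + deficiency = 34 + 6 = 40
STC = 40


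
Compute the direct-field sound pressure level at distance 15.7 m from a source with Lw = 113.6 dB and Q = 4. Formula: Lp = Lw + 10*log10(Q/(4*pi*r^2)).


4*pi*r^2 = 4*pi*15.7^2 = 3097.48 m^2
Q / (4*pi*r^2) = 4 / 3097.48 = 0.00129137
Lp = 113.6 + 10*log10(0.00129137) = 84.711 dB


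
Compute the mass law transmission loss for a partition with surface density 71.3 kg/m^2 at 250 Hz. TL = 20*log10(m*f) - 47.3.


m * f = 71.3 * 250 = 17825
20*log10(17825) = 85.0206 dB
TL = 85.0206 - 47.3 = 37.721 dB


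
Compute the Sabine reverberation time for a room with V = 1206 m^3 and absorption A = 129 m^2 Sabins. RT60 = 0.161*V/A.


RT60 = 0.161 * 1206 / 129 = 1.5052 s


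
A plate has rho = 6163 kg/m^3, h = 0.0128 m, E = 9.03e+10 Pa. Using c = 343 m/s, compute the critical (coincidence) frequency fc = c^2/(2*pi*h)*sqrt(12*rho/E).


12*rho/E = 12*6163/9.03e+10 = 8.19003e-07
sqrt(12*rho/E) = sqrt(8.19003e-07) = 0.000904988
c^2/(2*pi*h) = 343^2/(2*pi*0.0128) = 1.46285e+06
fc = 1.46285e+06 * 0.000904988 = 1323.9 Hz


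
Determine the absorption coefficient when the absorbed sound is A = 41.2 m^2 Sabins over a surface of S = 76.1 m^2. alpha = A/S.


Absorption coefficient = absorbed power / incident power
alpha = A / S = 41.2 / 76.1 = 0.54139


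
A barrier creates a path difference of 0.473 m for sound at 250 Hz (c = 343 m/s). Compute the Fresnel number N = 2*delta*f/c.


N = 2*delta*f/c = 2*delta/lambda, where lambda = c/f
lambda = 343 / 250 = 1.372 m
N = 2 * 0.473 / 1.372 = 0.6895


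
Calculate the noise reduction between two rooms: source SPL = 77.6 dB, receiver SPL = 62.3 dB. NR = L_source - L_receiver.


NR = L_source - L_receiver (difference between source and receiving room levels)
NR = 77.6 - 62.3 = 15.3 dB


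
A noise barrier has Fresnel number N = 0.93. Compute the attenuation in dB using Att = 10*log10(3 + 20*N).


3 + 20*N = 3 + 20*0.93 = 21.6
Att = 10*log10(21.6) = 13.345 dB


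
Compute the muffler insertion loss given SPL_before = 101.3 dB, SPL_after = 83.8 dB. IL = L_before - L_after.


Insertion loss = SPL without muffler - SPL with muffler
IL = 101.3 - 83.8 = 17.5 dB


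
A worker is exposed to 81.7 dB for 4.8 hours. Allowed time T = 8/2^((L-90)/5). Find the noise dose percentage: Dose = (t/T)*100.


T_allowed = 8 / 2^((81.7 - 90)/5) = 25.2813 hr
Dose = 4.8 / 25.2813 * 100 = 18.986 %


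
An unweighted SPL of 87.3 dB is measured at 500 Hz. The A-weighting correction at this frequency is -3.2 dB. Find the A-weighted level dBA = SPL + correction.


A-weighting table: 500 Hz -> -3.2 dB correction
SPL_A = SPL + correction = 87.3 + (-3.2) = 84.1 dBA


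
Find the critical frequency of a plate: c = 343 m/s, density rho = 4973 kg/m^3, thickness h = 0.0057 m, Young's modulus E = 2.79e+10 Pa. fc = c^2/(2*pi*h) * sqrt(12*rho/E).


12*rho/E = 12*4973/2.79e+10 = 2.13892e-06
sqrt(12*rho/E) = sqrt(2.13892e-06) = 0.0014625
c^2/(2*pi*h) = 343^2/(2*pi*0.0057) = 3.28499e+06
fc = 3.28499e+06 * 0.0014625 = 4804.3 Hz


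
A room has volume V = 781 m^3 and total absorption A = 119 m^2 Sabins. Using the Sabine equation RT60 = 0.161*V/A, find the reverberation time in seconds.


RT60 = 0.161 * 781 / 119 = 1.0566 s


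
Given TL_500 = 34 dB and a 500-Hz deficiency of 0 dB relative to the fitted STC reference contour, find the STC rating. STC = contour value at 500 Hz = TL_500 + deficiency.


By ASTM E413, STC = value of the fitted reference contour at 500 Hz.
Contour value at 500 Hz = TL_500 + deficiency = 34 + 0 = 34
STC = 34


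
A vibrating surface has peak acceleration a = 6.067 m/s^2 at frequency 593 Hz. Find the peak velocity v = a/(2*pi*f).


omega = 2*pi*f = 2*pi*593 = 3725.93 rad/s
v = a / omega = 6.067 / 3725.93 = 0.0016283 m/s


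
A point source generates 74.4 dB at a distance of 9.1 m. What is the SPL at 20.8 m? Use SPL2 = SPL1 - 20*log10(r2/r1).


r2/r1 = 20.8/9.1 = 2.28571
Correction = 20*log10(2.28571) = 7.18042 dB
SPL2 = 74.4 - 7.18042 = 67.22 dB


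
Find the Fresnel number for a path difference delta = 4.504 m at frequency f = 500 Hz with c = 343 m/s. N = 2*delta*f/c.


N = 2*delta*f/c = 2*delta/lambda, where lambda = c/f
lambda = 343 / 500 = 0.686 m
N = 2 * 4.504 / 0.686 = 13.131


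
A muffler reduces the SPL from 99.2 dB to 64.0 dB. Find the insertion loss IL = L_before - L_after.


Insertion loss = SPL without muffler - SPL with muffler
IL = 99.2 - 64.0 = 35.2 dB


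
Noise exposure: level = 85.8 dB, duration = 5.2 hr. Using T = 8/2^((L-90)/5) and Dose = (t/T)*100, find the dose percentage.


T_allowed = 8 / 2^((85.8 - 90)/5) = 14.3204 hr
Dose = 5.2 / 14.3204 * 100 = 36.312 %


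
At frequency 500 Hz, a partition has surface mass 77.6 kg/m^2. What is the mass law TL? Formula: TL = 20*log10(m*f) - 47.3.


m * f = 77.6 * 500 = 38800
20*log10(38800) = 91.7766 dB
TL = 91.7766 - 47.3 = 44.477 dB


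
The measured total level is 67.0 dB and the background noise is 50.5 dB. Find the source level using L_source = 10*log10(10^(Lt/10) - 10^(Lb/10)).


10^(67.0/10) = 5.01187e+06
10^(50.5/10) = 112202
Difference = 5.01187e+06 - 112202 = 4.89967e+06
L_source = 10*log10(4.89967e+06) = 66.902 dB


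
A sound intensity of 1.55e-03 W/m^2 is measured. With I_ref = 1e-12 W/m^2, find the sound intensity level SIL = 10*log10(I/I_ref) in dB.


I / I_ref = 1.55e-03 / 1e-12 = 1.55e+09
SIL = 10 * log10(1.55e+09) = 91.903 dB


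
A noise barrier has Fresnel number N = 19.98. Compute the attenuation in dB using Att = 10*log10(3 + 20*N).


3 + 20*N = 3 + 20*19.98 = 402.6
Att = 10*log10(402.6) = 26.049 dB


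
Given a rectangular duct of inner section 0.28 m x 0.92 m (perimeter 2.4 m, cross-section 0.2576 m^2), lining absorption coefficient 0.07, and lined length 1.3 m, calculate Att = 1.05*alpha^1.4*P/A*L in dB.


alpha^1.4 = 0.07^1.4 = 0.0241622
Attenuation rate = 1.05 * alpha^1.4 * P / A
= 1.05 * 0.0241622 * 2.4 / 0.2576 = 0.236369 dB/m
Total Att = 0.236369 * 1.3 = 0.30728 dB


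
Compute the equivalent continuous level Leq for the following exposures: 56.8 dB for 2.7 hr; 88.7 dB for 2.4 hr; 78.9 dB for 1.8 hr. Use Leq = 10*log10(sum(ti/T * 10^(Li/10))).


T_total = 2.7 + 2.4 + 1.8 = 6.9 hr
(2.7/6.9) * 10^(56.8/10) = 187290
(2.4/6.9) * 10^(88.7/10) = 2.57847e+08
(1.8/6.9) * 10^(78.9/10) = 2.02499e+07
Sum = 187290 + 2.57847e+08 + 2.02499e+07 = 2.78284e+08
Leq = 10*log10(2.78284e+08) = 84.445 dB


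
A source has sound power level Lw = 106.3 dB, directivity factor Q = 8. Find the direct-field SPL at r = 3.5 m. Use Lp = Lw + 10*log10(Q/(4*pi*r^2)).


4*pi*r^2 = 4*pi*3.5^2 = 153.938 m^2
Q / (4*pi*r^2) = 8 / 153.938 = 0.051969
Lp = 106.3 + 10*log10(0.051969) = 93.457 dB


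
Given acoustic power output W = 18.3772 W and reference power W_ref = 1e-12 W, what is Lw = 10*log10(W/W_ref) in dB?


W / W_ref = 18.3772 / 1e-12 = 1.83772e+13
Lw = 10 * log10(1.83772e+13) = 132.64 dB


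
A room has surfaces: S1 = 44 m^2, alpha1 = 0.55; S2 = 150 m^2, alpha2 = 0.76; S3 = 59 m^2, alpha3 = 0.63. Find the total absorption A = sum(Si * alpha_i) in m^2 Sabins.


44 * 0.55 = 24.2
150 * 0.76 = 114
59 * 0.63 = 37.17
A_total = 24.2 + 114 + 37.17 = 175.37 m^2
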